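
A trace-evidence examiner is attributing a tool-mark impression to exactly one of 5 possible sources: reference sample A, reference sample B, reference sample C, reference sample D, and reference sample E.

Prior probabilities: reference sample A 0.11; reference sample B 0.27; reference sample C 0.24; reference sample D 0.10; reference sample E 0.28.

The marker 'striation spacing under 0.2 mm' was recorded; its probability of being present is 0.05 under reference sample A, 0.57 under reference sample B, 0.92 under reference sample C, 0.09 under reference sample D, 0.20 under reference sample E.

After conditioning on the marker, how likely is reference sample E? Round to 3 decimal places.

0.126

By Bayes' rule, the unnormalized weight for each hypothesis is prior × likelihood:
  reference sample A: 0.11 × 0.05 = 0.0055
  reference sample B: 0.27 × 0.57 = 0.1539
  reference sample C: 0.24 × 0.92 = 0.2208
  reference sample D: 0.10 × 0.09 = 0.009
  reference sample E: 0.28 × 0.20 = 0.056
Marginal likelihood of the evidence = 0.4452.
P(reference sample E | evidence) = 0.056 / 0.4452 ≈ 0.126.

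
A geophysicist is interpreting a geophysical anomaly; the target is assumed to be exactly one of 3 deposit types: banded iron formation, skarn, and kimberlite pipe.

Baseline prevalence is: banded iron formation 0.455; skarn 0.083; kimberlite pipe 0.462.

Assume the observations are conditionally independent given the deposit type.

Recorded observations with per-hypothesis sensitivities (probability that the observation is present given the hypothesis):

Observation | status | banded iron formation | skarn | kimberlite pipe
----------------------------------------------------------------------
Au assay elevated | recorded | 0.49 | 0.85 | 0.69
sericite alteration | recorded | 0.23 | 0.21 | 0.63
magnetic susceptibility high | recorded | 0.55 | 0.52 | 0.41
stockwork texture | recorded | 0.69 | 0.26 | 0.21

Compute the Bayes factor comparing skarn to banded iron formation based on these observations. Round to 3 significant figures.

0.564

The Bayes factor is the ratio of the joint likelihoods of the evidence pattern under the two hypotheses.
  skarn: 0.85 × 0.21 × 0.52 × 0.26 = 0.024133
  banded iron formation: 0.49 × 0.23 × 0.55 × 0.69 = 0.04277
Bayes factor = 0.024133 / 0.04277 ≈ 0.564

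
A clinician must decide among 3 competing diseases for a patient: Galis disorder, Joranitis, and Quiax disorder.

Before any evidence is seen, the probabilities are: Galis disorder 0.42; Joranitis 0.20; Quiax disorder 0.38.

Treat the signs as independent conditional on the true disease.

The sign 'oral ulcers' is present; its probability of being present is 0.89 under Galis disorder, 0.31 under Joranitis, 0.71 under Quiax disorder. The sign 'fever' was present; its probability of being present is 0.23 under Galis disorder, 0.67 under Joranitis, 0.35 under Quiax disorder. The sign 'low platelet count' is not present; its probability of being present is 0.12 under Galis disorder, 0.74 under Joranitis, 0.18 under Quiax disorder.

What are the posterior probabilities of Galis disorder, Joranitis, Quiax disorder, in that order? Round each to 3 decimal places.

Multiply each prior by the joint likelihood of the sign pattern (using 1 − P(present | H) for each absent sign):
  Galis disorder: 0.42 × 0.89 × 0.23 × (1 − 0.12) = 0.075657
  Joranitis: 0.20 × 0.31 × 0.67 × (1 − 0.74) = 0.0108
  Quiax disorder: 0.38 × 0.71 × 0.35 × (1 − 0.18) = 0.077433
Normalizing constant Z = 0.075657 + 0.0108 + 0.077433 = 0.16389.
P(Galis disorder | evidence) = 0.075657 / 0.16389 ≈ 0.462
P(Joranitis | evidence) = 0.0108 / 0.16389 ≈ 0.066
P(Quiax disorder | evidence) = 0.077433 / 0.16389 ≈ 0.472

0.462, 0.066, 0.472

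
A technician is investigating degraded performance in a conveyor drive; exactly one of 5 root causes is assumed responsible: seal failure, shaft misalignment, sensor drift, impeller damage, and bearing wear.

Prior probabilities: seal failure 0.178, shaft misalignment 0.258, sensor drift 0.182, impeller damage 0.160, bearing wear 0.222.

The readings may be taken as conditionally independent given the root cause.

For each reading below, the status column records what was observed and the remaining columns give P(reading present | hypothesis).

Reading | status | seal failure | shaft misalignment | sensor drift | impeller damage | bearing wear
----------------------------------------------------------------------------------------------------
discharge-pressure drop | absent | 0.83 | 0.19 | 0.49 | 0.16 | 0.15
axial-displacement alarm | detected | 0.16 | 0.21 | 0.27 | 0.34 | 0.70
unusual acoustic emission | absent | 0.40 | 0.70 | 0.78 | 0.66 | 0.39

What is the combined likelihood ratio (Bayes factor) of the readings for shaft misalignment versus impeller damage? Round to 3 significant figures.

Joint likelihood of the reading pattern under each hypothesis (using 1 − P(present | H) for each absent reading):
  shaft misalignment: (1 − 0.19) × 0.21 × (1 − 0.70) = 0.05103
  impeller damage: (1 − 0.16) × 0.34 × (1 − 0.66) = 0.097104
Bayes factor = 0.05103 / 0.097104 ≈ 0.526

0.526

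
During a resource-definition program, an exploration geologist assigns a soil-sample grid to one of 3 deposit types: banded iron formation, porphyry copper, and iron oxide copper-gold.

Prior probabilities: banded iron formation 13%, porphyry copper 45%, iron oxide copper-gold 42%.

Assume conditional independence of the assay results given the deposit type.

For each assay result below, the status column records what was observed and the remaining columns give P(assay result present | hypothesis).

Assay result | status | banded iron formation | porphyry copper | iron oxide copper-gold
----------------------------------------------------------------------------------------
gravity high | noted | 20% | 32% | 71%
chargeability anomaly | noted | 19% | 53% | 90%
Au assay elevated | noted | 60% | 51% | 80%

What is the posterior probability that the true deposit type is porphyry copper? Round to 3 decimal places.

0.152

For each hypothesis, the unnormalized posterior weight is prior × product of the assay result likelihoods:
  banded iron formation: 0.13 × 0.20 × 0.19 × 0.60 = 0.002964
  porphyry copper: 0.45 × 0.32 × 0.53 × 0.51 = 0.038923
  iron oxide copper-gold: 0.42 × 0.71 × 0.90 × 0.80 = 0.2147
Normalizing constant Z = 0.002964 + 0.038923 + 0.2147 = 0.25659.
P(porphyry copper | evidence) = 0.038923 / 0.25659 ≈ 0.152.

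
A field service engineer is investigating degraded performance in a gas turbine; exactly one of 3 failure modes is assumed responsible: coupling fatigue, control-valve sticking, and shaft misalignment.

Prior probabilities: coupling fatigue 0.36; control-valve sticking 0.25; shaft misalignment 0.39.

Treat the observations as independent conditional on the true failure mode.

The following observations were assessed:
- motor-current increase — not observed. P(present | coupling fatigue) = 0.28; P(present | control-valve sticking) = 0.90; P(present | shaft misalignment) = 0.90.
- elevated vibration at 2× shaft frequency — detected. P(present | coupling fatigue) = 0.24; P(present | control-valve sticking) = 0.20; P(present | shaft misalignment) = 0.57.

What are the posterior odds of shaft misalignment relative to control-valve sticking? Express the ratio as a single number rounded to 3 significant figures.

4.45

Unnormalized posterior weight (prior times the observation likelihoods) for each of the two hypotheses (using 1 − P(present | H) for each absent observation):
  shaft misalignment: 0.39 × (1 − 0.90) × 0.57 = 0.02223
  control-valve sticking: 0.25 × (1 − 0.90) × 0.20 = 0.005
Odds(shaft misalignment : control-valve sticking) = 0.02223 / 0.005 ≈ 4.45.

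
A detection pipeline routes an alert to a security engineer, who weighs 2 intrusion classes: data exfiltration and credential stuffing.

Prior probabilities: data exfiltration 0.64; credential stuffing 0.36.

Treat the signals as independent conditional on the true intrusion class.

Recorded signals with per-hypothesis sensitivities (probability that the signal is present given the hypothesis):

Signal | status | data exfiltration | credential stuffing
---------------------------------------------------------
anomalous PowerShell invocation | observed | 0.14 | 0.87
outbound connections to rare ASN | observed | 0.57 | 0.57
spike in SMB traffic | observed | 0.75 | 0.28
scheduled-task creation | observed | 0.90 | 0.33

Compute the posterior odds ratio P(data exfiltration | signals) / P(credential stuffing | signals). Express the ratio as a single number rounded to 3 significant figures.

Unnormalized posterior weight (prior times the signal likelihoods) for each of the two hypotheses:
  data exfiltration: 0.64 × 0.14 × 0.57 × 0.75 × 0.90 = 0.034474
  credential stuffing: 0.36 × 0.87 × 0.57 × 0.28 × 0.33 = 0.016496
Posterior odds = 0.034474 / 0.016496 ≈ 2.09.

2.09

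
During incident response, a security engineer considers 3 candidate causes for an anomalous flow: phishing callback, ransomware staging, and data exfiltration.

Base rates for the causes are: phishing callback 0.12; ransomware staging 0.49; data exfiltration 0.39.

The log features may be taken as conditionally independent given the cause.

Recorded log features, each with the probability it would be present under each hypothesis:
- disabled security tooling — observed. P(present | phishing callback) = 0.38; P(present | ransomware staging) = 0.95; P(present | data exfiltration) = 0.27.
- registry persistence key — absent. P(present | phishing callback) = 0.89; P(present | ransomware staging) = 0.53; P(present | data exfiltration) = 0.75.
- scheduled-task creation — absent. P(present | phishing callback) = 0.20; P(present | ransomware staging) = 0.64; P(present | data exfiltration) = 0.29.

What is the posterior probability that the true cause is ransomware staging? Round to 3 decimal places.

For each hypothesis, the unnormalized posterior weight is prior × product of the log feature likelihoods (using 1 − P(present | H) for each absent log feature):
  phishing callback: 0.12 × 0.38 × (1 − 0.89) × (1 − 0.20) = 0.0040128
  ransomware staging: 0.49 × 0.95 × (1 − 0.53) × (1 − 0.64) = 0.078763
  data exfiltration: 0.39 × 0.27 × (1 − 0.75) × (1 − 0.29) = 0.018691
Normalizing constant Z = 0.0040128 + 0.078763 + 0.018691 = 0.10147.
P(ransomware staging | evidence) = 0.078763 / 0.10147 ≈ 0.776.

0.776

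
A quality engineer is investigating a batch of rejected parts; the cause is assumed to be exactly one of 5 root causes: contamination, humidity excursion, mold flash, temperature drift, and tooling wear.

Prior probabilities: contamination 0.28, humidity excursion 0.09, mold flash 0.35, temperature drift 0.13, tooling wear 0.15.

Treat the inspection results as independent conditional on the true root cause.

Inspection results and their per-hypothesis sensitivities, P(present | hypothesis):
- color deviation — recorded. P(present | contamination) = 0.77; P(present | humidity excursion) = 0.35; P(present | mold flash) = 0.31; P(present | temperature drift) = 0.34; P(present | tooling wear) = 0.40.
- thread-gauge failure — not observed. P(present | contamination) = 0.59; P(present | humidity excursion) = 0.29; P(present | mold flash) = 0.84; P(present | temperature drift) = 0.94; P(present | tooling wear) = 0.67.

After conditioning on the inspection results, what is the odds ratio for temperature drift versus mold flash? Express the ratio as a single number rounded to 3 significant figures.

0.153

Posterior odds equal prior odds times the likelihood ratio; only the two competing hypotheses matter (using 1 − P(present | H) for each absent inspection result).
  temperature drift: 0.13 × 0.34 × (1 − 0.94) = 0.002652
  mold flash: 0.35 × 0.31 × (1 − 0.84) = 0.01736
Odds(temperature drift : mold flash) = 0.002652 / 0.01736 ≈ 0.153.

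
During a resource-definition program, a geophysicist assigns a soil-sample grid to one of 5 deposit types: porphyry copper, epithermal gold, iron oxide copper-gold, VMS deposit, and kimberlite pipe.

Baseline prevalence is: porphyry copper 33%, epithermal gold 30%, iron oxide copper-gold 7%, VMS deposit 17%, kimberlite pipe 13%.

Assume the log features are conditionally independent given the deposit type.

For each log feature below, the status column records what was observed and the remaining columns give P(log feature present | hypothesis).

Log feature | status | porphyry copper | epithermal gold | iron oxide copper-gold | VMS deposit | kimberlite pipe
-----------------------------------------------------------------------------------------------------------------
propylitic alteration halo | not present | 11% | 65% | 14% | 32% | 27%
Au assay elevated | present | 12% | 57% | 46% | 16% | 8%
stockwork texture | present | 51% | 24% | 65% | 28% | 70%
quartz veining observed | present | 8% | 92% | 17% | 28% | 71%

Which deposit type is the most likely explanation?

Multiply each prior by the joint likelihood of the log feature pattern (using 1 − P(present | H) for each absent log feature):
  porphyry copper: 0.33 × (1 − 0.11) × 0.12 × 0.51 × 0.08 = 0.001438
  epithermal gold: 0.30 × (1 − 0.65) × 0.57 × 0.24 × 0.92 = 0.013215
  iron oxide copper-gold: 0.07 × (1 − 0.14) × 0.46 × 0.65 × 0.17 = 0.00306
  VMS deposit: 0.17 × (1 − 0.32) × 0.16 × 0.28 × 0.28 = 0.0014501
  kimberlite pipe: 0.13 × (1 − 0.27) × 0.08 × 0.70 × 0.71 = 0.0037732
Marginal likelihood of the evidence = 0.022936.
P(porphyry copper | evidence) ≈ 0.001438 / 0.022936 ≈ 0.063
P(epithermal gold | evidence) ≈ 0.013215 / 0.022936 ≈ 0.576
P(iron oxide copper-gold | evidence) ≈ 0.00306 / 0.022936 ≈ 0.133
P(VMS deposit | evidence) ≈ 0.0014501 / 0.022936 ≈ 0.063
P(kimberlite pipe | evidence) ≈ 0.0037732 / 0.022936 ≈ 0.165
The largest is 0.576, so epithermal gold is most probable.

epithermal gold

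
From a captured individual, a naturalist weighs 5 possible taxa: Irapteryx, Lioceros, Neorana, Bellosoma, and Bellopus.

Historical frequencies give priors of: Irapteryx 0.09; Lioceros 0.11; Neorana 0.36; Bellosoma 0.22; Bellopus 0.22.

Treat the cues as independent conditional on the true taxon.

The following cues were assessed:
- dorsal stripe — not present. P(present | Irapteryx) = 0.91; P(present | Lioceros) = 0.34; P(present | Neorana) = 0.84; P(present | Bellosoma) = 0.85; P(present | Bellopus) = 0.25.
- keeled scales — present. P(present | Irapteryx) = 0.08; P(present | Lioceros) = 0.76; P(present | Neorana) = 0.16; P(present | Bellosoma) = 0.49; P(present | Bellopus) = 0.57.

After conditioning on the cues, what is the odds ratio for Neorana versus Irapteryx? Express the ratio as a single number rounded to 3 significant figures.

14.2

Posterior odds equal prior odds times the likelihood ratio; only the two competing hypotheses matter (using 1 − P(present | H) for each absent cue).
  Neorana: 0.36 × (1 − 0.84) × 0.16 = 0.009216
  Irapteryx: 0.09 × (1 − 0.91) × 0.08 = 0.000648
Odds(Neorana : Irapteryx) = 0.009216 / 0.000648 ≈ 14.2.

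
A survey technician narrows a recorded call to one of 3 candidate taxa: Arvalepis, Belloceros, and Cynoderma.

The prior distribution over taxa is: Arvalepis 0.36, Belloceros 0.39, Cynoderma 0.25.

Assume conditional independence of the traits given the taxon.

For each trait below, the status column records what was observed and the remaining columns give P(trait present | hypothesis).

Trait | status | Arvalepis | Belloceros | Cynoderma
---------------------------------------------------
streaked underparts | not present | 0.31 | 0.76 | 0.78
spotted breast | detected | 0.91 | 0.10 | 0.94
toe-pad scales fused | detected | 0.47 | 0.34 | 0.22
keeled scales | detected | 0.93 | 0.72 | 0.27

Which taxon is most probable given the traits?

Arvalepis

By Bayes' rule with conditional independence, the unnormalized weight for each hypothesis is prior × ∏ likelihoods (using 1 − P(present | H) for each absent trait):
  Arvalepis: 0.36 × (1 − 0.31) × 0.91 × 0.47 × 0.93 = 0.098804
  Belloceros: 0.39 × (1 − 0.76) × 0.10 × 0.34 × 0.72 = 0.0022913
  Cynoderma: 0.25 × (1 − 0.78) × 0.94 × 0.22 × 0.27 = 0.003071
Normalizing constant Z = 0.098804 + 0.0022913 + 0.003071 = 0.10417.
P(Arvalepis | evidence) ≈ 0.098804 / 0.10417 ≈ 0.949
P(Belloceros | evidence) ≈ 0.0022913 / 0.10417 ≈ 0.022
P(Cynoderma | evidence) ≈ 0.003071 / 0.10417 ≈ 0.029
The largest is 0.949, so Arvalepis is most probable.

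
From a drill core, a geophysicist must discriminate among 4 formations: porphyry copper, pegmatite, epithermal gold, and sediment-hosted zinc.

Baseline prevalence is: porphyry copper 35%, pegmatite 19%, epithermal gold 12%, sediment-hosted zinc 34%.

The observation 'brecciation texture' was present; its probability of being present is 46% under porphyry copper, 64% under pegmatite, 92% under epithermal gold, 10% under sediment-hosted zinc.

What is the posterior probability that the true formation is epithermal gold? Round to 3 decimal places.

0.259

Multiply each prior by the likelihood of the observation:
  porphyry copper: 0.35 × 0.46 = 0.161
  pegmatite: 0.19 × 0.64 = 0.1216
  epithermal gold: 0.12 × 0.92 = 0.1104
  sediment-hosted zinc: 0.34 × 0.10 = 0.034
The unnormalized weights sum to 0.427.
P(epithermal gold | evidence) = 0.1104 / 0.427 ≈ 0.259.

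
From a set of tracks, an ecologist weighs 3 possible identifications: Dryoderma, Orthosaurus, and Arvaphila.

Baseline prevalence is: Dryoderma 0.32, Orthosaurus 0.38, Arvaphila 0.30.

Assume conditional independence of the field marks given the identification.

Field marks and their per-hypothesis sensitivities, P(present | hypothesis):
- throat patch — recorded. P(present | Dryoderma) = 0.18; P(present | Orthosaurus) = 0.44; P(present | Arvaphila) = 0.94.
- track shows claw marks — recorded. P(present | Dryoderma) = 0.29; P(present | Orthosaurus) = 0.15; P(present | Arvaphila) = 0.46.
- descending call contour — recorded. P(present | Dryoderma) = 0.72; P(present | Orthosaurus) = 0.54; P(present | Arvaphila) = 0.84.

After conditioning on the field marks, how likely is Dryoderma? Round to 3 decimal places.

For each hypothesis, the unnormalized posterior weight is prior × product of the field mark likelihoods:
  Dryoderma: 0.32 × 0.18 × 0.29 × 0.72 = 0.012027
  Orthosaurus: 0.38 × 0.44 × 0.15 × 0.54 = 0.013543
  Arvaphila: 0.30 × 0.94 × 0.46 × 0.84 = 0.10896
The unnormalized weights sum to 0.13453.
P(Dryoderma | evidence) = 0.012027 / 0.13453 ≈ 0.089.

0.089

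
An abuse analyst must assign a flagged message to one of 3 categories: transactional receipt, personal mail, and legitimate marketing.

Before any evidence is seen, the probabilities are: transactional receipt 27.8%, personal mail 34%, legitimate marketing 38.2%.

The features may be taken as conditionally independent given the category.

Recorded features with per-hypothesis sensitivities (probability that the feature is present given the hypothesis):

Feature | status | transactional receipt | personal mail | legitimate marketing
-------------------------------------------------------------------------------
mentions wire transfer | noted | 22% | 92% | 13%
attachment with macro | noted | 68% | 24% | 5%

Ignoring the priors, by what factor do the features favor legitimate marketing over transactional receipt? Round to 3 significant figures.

Joint likelihood of the feature pattern under each hypothesis:
  legitimate marketing: 0.13 × 0.05 = 0.0065
  transactional receipt: 0.22 × 0.68 = 0.1496
Bayes factor = 0.0065 / 0.1496 ≈ 0.0434

0.0434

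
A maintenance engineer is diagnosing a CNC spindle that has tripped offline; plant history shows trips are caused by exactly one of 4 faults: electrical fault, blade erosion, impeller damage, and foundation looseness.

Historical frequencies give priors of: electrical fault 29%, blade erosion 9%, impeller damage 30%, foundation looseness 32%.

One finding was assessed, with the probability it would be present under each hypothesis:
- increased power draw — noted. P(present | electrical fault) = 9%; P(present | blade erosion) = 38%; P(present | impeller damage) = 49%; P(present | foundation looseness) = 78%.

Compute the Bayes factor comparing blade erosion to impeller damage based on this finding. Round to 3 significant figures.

0.776

Likelihood of this finding under each hypothesis:
  blade erosion: 0.38
  impeller damage: 0.49
Bayes factor = 0.38 / 0.49 ≈ 0.776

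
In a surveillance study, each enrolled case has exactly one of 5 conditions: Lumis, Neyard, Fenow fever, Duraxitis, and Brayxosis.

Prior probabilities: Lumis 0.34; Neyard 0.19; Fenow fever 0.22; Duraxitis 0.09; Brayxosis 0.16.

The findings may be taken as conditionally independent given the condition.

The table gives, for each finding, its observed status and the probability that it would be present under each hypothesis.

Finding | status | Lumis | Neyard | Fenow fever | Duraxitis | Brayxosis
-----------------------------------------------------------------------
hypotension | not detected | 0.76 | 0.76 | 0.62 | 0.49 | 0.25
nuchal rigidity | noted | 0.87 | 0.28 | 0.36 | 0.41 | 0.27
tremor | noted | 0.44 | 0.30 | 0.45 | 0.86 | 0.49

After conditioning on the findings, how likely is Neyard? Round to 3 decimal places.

For each hypothesis, the unnormalized posterior weight is prior × product of the finding likelihoods (using 1 − P(present | H) for each absent finding):
  Lumis: 0.34 × (1 − 0.76) × 0.87 × 0.44 = 0.031236
  Neyard: 0.19 × (1 − 0.76) × 0.28 × 0.30 = 0.0038304
  Fenow fever: 0.22 × (1 − 0.62) × 0.36 × 0.45 = 0.013543
  Duraxitis: 0.09 × (1 − 0.49) × 0.41 × 0.86 = 0.016184
  Brayxosis: 0.16 × (1 − 0.25) × 0.27 × 0.49 = 0.015876
Normalizing constant Z = 0.031236 + 0.0038304 + 0.013543 + 0.016184 + 0.015876 = 0.08067.
P(Neyard | evidence) = 0.0038304 / 0.08067 ≈ 0.047.

0.047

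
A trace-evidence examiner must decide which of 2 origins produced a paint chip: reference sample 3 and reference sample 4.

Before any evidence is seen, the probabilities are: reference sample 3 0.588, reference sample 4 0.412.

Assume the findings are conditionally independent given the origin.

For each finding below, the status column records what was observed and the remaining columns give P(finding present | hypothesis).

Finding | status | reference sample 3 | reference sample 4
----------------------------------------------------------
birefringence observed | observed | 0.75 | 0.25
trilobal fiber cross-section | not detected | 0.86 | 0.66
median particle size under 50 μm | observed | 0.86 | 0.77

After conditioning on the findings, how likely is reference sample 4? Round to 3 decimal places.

0.337

Multiply each prior by the joint likelihood of the evidence pattern (using 1 − P(present | H) for each absent finding):
  reference sample 3: 0.588 × 0.75 × (1 − 0.86) × 0.86 = 0.053096
  reference sample 4: 0.412 × 0.25 × (1 − 0.66) × 0.77 = 0.026965
The unnormalized weights sum to 0.080062.
P(reference sample 4 | evidence) = 0.026965 / 0.080062 ≈ 0.337.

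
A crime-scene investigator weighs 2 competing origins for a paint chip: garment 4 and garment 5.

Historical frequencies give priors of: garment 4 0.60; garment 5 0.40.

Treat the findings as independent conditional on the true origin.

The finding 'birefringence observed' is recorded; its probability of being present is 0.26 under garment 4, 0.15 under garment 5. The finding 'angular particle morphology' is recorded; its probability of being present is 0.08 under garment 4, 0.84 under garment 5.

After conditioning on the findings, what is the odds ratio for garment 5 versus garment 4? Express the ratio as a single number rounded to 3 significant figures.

Unnormalized posterior weight (prior times the finding likelihoods) for each of the two hypotheses:
  garment 5: 0.40 × 0.15 × 0.84 = 0.0504
  garment 4: 0.60 × 0.26 × 0.08 = 0.01248
Posterior odds = 0.0504 / 0.01248 ≈ 4.04.

4.04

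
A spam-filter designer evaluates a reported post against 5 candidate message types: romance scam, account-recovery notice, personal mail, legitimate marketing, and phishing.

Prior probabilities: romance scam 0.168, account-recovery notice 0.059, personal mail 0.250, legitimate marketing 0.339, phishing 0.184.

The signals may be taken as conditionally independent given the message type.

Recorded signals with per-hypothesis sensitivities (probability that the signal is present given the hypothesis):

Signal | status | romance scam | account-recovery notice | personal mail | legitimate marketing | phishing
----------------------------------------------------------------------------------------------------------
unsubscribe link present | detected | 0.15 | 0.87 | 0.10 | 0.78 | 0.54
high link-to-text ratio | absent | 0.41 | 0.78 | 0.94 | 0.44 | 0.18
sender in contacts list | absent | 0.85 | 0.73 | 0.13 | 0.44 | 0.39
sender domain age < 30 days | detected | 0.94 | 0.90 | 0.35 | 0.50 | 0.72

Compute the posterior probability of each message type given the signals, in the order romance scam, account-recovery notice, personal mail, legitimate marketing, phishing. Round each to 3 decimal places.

0.025, 0.033, 0.006, 0.502, 0.434

Multiply each prior by the joint likelihood of the signal pattern (using 1 − P(present | H) for each absent signal):
  romance scam: 0.168 × 0.15 × (1 − 0.41) × (1 − 0.85) × 0.94 = 0.0020964
  account-recovery notice: 0.059 × 0.87 × (1 − 0.78) × (1 − 0.73) × 0.90 = 0.0027441
  personal mail: 0.250 × 0.10 × (1 − 0.94) × (1 − 0.13) × 0.35 = 0.00045675
  legitimate marketing: 0.339 × 0.78 × (1 − 0.44) × (1 − 0.44) × 0.50 = 0.041461
  phishing: 0.184 × 0.54 × (1 − 0.18) × (1 − 0.39) × 0.72 = 0.035784
Marginal likelihood of the evidence = 0.082542.
P(romance scam | evidence) = 0.0020964 / 0.082542 ≈ 0.025
P(account-recovery notice | evidence) = 0.0027441 / 0.082542 ≈ 0.033
P(personal mail | evidence) = 0.00045675 / 0.082542 ≈ 0.006
P(legitimate marketing | evidence) = 0.041461 / 0.082542 ≈ 0.502
P(phishing | evidence) = 0.035784 / 0.082542 ≈ 0.434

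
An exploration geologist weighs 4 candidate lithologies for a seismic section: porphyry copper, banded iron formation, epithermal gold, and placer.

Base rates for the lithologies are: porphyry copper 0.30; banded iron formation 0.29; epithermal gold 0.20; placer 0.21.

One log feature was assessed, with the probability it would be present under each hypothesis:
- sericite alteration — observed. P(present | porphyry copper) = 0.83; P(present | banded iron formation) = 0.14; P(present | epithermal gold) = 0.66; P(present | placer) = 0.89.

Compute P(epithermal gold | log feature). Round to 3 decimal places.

0.217

Multiply each prior by the likelihood of the log feature:
  porphyry copper: 0.30 × 0.83 = 0.249
  banded iron formation: 0.29 × 0.14 = 0.0406
  epithermal gold: 0.20 × 0.66 = 0.132
  placer: 0.21 × 0.89 = 0.1869
The unnormalized weights sum to 0.6085.
P(epithermal gold | evidence) = 0.132 / 0.6085 ≈ 0.217.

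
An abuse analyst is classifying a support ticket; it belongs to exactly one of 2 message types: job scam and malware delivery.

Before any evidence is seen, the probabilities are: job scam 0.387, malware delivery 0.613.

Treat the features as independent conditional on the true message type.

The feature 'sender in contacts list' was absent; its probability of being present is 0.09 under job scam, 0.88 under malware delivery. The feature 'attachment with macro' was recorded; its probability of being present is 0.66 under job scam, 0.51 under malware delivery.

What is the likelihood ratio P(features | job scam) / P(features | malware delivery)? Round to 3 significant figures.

9.81

Take the product of per-feature likelihoods under each hypothesis (using 1 − P(present | H) for each absent feature), then divide.
  job scam: (1 − 0.09) × 0.66 = 0.6006
  malware delivery: (1 − 0.88) × 0.51 = 0.0612
Bayes factor = 0.6006 / 0.0612 ≈ 9.81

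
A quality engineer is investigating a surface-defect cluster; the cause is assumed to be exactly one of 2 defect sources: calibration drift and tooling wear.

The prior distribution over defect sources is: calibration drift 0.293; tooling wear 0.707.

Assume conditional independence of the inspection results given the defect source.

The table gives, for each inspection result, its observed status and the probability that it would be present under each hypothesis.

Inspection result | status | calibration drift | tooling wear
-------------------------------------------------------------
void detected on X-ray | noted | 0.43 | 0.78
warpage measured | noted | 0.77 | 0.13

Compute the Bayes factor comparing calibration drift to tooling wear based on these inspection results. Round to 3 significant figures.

3.27

Take the product of per-inspection result likelihoods under each hypothesis, then divide.
  calibration drift: 0.43 × 0.77 = 0.3311
  tooling wear: 0.78 × 0.13 = 0.1014
Bayes factor = 0.3311 / 0.1014 ≈ 3.27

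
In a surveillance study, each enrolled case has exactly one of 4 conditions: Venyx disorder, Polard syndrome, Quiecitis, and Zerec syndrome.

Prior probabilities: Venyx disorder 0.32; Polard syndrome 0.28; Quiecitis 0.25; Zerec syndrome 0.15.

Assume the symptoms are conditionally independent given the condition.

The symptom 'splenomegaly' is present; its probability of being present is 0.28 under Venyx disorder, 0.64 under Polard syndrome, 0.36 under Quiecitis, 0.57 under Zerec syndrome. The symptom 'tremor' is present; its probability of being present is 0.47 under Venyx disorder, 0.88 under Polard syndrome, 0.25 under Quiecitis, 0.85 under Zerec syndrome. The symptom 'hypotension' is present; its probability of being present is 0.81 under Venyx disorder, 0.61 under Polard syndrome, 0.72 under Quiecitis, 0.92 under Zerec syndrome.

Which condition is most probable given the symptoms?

Polard syndrome

Multiply each prior by the joint likelihood of the symptom pattern:
  Venyx disorder: 0.32 × 0.28 × 0.47 × 0.81 = 0.034111
  Polard syndrome: 0.28 × 0.64 × 0.88 × 0.61 = 0.096195
  Quiecitis: 0.25 × 0.36 × 0.25 × 0.72 = 0.0162
  Zerec syndrome: 0.15 × 0.57 × 0.85 × 0.92 = 0.066861
Marginal likelihood of the evidence = 0.21337.
P(Venyx disorder | evidence) ≈ 0.034111 / 0.21337 ≈ 0.160
P(Polard syndrome | evidence) ≈ 0.096195 / 0.21337 ≈ 0.451
P(Quiecitis | evidence) ≈ 0.0162 / 0.21337 ≈ 0.076
P(Zerec syndrome | evidence) ≈ 0.066861 / 0.21337 ≈ 0.313
The largest is 0.451, so Polard syndrome is most probable.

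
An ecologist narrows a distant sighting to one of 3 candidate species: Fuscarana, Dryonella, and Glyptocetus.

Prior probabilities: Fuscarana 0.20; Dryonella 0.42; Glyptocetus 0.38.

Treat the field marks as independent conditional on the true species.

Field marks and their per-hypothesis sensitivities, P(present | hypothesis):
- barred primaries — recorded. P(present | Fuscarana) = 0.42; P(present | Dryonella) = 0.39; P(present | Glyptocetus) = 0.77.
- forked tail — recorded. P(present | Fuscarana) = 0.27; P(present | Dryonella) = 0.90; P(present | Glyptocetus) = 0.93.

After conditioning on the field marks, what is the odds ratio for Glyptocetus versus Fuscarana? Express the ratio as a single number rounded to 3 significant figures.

The normalizing constant cancels in an odds ratio, so compute prior × likelihood for the two hypotheses only:
  Glyptocetus: 0.38 × 0.77 × 0.93 = 0.27212
  Fuscarana: 0.20 × 0.42 × 0.27 = 0.02268
Posterior odds = 0.27212 / 0.02268 ≈ 12.0.

12.0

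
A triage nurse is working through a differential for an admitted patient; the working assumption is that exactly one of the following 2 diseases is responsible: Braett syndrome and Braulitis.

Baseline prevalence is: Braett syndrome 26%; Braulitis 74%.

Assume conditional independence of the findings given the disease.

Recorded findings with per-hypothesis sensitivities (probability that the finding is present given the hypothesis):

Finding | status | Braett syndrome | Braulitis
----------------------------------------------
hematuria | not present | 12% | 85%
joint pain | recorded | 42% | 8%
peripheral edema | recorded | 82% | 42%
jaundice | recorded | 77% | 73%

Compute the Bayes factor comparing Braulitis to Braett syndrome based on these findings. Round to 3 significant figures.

0.0158

The Bayes factor is the ratio of the joint likelihoods of the evidence pattern under the two hypotheses (using 1 − P(present | H) for each absent finding).
  Braulitis: (1 − 0.85) × 0.08 × 0.42 × 0.73 = 0.0036792
  Braett syndrome: (1 − 0.12) × 0.42 × 0.82 × 0.77 = 0.23337
Bayes factor = 0.0036792 / 0.23337 ≈ 0.0158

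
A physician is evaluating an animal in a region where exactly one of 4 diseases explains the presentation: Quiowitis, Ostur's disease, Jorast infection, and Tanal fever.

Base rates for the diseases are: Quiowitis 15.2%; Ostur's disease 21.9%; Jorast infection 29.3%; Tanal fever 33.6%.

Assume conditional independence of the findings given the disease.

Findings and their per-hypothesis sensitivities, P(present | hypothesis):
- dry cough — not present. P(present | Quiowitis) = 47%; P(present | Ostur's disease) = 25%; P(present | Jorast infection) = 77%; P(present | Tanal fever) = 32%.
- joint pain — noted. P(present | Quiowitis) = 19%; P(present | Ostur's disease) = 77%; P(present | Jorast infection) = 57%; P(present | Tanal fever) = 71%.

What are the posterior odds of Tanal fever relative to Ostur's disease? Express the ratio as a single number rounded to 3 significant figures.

1.28

The normalizing constant cancels in an odds ratio, so compute prior × likelihood for the two hypotheses only (using 1 − P(present | H) for each absent finding):
  Tanal fever: 0.336 × (1 − 0.32) × 0.71 = 0.16222
  Ostur's disease: 0.219 × (1 − 0.25) × 0.77 = 0.12647
Posterior odds = 0.16222 / 0.12647 ≈ 1.28.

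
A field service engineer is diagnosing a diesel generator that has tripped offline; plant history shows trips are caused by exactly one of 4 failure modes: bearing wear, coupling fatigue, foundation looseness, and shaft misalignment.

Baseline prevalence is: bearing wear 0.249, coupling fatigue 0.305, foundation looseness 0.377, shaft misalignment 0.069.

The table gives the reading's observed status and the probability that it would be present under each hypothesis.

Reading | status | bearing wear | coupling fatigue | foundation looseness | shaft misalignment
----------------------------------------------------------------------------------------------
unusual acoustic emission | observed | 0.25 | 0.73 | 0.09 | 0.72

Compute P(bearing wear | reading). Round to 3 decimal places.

0.169

By Bayes' rule, the unnormalized weight for each hypothesis is prior × likelihood:
  bearing wear: 0.249 × 0.25 = 0.06225
  coupling fatigue: 0.305 × 0.73 = 0.22265
  foundation looseness: 0.377 × 0.09 = 0.03393
  shaft misalignment: 0.069 × 0.72 = 0.04968
Normalizing constant Z = 0.06225 + 0.22265 + 0.03393 + 0.04968 = 0.36851.
P(bearing wear | evidence) = 0.06225 / 0.36851 ≈ 0.169.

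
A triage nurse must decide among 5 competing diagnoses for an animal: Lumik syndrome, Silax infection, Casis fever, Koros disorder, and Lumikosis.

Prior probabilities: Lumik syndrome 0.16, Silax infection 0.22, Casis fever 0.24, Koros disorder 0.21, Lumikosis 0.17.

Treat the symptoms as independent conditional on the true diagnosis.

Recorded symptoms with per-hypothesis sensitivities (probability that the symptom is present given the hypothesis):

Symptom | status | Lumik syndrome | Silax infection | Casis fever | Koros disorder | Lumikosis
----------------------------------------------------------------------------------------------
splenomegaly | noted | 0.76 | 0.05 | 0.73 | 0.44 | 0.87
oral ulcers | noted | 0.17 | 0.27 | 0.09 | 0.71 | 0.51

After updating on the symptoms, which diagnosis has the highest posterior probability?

Lumikosis

Multiply each prior by the joint likelihood of the symptom pattern:
  Lumik syndrome: 0.16 × 0.76 × 0.17 = 0.020672
  Silax infection: 0.22 × 0.05 × 0.27 = 0.00297
  Casis fever: 0.24 × 0.73 × 0.09 = 0.015768
  Koros disorder: 0.21 × 0.44 × 0.71 = 0.065604
  Lumikosis: 0.17 × 0.87 × 0.51 = 0.075429
Marginal likelihood of the evidence = 0.18044.
P(Lumik syndrome | evidence) ≈ 0.020672 / 0.18044 ≈ 0.115
P(Silax infection | evidence) ≈ 0.00297 / 0.18044 ≈ 0.016
P(Casis fever | evidence) ≈ 0.015768 / 0.18044 ≈ 0.087
P(Koros disorder | evidence) ≈ 0.065604 / 0.18044 ≈ 0.364
P(Lumikosis | evidence) ≈ 0.075429 / 0.18044 ≈ 0.418
The largest is 0.418, so Lumikosis is most probable.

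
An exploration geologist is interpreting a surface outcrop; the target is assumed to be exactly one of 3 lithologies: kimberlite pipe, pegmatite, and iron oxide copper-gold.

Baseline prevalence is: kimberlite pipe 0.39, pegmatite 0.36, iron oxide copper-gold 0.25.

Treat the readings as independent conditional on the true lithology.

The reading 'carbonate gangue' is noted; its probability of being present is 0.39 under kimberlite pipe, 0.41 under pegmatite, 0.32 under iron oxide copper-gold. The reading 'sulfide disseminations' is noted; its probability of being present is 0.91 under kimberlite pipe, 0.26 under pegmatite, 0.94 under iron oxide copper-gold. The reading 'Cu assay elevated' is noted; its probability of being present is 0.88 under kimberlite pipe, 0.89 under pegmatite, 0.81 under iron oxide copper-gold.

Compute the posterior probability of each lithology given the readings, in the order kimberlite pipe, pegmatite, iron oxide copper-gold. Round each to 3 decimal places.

For each hypothesis, the unnormalized posterior weight is prior × product of the reading likelihoods:
  kimberlite pipe: 0.39 × 0.39 × 0.91 × 0.88 = 0.1218
  pegmatite: 0.36 × 0.41 × 0.26 × 0.89 = 0.034155
  iron oxide copper-gold: 0.25 × 0.32 × 0.94 × 0.81 = 0.060912
Normalizing constant Z = 0.1218 + 0.034155 + 0.060912 = 0.21687.
P(kimberlite pipe | evidence) = 0.1218 / 0.21687 ≈ 0.562
P(pegmatite | evidence) = 0.034155 / 0.21687 ≈ 0.157
P(iron oxide copper-gold | evidence) = 0.060912 / 0.21687 ≈ 0.281

0.562, 0.157, 0.281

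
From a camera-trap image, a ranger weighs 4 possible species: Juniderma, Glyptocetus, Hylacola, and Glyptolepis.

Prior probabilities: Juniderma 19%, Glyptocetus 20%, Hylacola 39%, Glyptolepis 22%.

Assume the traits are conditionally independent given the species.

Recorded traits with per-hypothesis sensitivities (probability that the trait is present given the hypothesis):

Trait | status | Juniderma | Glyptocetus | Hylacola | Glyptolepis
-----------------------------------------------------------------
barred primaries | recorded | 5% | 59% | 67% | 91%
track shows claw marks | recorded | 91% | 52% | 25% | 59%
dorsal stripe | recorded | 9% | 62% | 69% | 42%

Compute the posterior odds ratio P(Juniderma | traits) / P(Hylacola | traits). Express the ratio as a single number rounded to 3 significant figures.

Posterior odds equal prior odds times the likelihood ratio; only the two competing hypotheses matter.
  Juniderma: 0.19 × 0.05 × 0.91 × 0.09 = 0.00077805
  Hylacola: 0.39 × 0.67 × 0.25 × 0.69 = 0.045074
Posterior odds = 0.00077805 / 0.045074 ≈ 0.0173.

0.0173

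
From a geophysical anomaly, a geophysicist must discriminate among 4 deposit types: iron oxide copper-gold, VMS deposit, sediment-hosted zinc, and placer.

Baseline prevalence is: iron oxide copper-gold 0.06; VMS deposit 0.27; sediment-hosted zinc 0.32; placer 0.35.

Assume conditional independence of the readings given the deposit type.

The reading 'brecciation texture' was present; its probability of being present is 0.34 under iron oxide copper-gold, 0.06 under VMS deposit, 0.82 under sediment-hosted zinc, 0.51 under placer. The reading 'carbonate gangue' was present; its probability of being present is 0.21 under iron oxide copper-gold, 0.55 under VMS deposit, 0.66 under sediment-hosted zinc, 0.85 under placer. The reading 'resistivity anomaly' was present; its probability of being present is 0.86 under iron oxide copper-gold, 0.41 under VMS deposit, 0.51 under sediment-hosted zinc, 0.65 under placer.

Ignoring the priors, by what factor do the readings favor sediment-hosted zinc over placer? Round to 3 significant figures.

Take the product of per-reading likelihoods under each hypothesis, then divide.
  sediment-hosted zinc: 0.82 × 0.66 × 0.51 = 0.27601
  placer: 0.51 × 0.85 × 0.65 = 0.28177
Bayes factor = 0.27601 / 0.28177 ≈ 0.980

0.980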